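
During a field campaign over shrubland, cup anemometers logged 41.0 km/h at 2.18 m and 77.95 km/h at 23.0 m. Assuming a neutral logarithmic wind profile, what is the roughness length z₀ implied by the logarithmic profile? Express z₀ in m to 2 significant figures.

z₀ ≈ 0.16 m

Log law: V(z) ∝ ln(z/z₀). With r = V₁/V₂ = 41.0/77.95 = 0.52598,
r · ln(z₂/z₀) = ln(z₁/z₀) ⇒ ln z₀ = (ln z₁ − r·ln z₂)/(1 − r)
ln z₀ = (0.77932 − 0.52598×3.13549) / 0.47402 = -1.8351
z₀ = exp(-1.8351) = 0.1596 m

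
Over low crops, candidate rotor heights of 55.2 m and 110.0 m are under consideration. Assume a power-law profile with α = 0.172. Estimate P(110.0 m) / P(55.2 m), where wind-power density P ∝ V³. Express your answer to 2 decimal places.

Speed ratio: V_B/V_A = (z_B/z_A)^α = (110.0/55.2)^0.172 = (1.9928)^0.172 = 1.12592
Power-density ratio: P_B/P_A = (V_B/V_A)³ = (1.12592)³ = 1.42731

1.43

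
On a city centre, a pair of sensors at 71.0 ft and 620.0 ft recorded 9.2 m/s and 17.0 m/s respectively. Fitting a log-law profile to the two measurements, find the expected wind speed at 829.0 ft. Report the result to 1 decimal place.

18.0 m/s

Log law: V ∝ ln(z/z₀). From the pair, with r = V₁/V₂ = 0.54118,
ln z₀ = (ln z₁ − r·ln z₂)/(1 − r) = (4.2627 − 0.54118×6.4297)/0.45882 = 1.7067 → z₀ = 5.511 ft
V₃ = V₁ · ln(z₃/z₀)/ln(z₁/z₀) = 9.2 × 5.0135/2.5560 = 18.0456 m/s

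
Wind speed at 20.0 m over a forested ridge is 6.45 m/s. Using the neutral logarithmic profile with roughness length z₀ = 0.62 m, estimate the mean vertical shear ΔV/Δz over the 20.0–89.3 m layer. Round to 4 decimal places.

0.0401 m/s/m

Log law: V₂ = V₁ · ln(z₂/z₀)/ln(z₁/z₀) = 6.45 × 4.9700/3.4738 = 9.2282 m/s
ΔV/Δz = (9.2282 − 6.45)/(89.3 − 20.0) = 2.7782/69.3000 = 0.04009 m/s/m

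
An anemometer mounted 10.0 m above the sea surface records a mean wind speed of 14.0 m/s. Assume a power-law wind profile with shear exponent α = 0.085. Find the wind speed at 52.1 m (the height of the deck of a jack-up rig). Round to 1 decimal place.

16.1 m/s

Power-law profile: V₂ = V₁ · (z₂/z₁)^α
V₂ = 14.0 × (52.1/10.0)^0.085 = 14.0 × (5.2100)^0.085
    = 14.0 × 1.1506 = 16.1087 m/s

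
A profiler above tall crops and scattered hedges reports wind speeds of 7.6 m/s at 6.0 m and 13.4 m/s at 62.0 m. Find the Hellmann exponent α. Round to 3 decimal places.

Power law: V₂/V₁ = (z₂/z₁)^α ⇒ α = ln(V₂/V₁) / ln(z₂/z₁)
α = ln(13.4/7.6) / ln(62.0/6.0) = ln(1.7632) / ln(10.3333)
  = 0.56711 / 2.33537 = 0.24283

α ≈ 0.243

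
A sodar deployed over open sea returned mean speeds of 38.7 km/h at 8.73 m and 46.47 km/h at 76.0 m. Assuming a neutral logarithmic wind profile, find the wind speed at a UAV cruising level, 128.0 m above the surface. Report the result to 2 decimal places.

Log law: V ∝ ln(z/z₀). From the pair, with r = V₁/V₂ = 0.83280,
ln z₀ = (ln z₁ − r·ln z₂)/(1 − r) = (2.1668 − 0.83280×4.3307)/0.16720 = -8.6113 → z₀ = 0.0001820 m
V₃ = V₁ · ln(z₃/z₀)/ln(z₁/z₀) = 38.7 × 13.4633/10.7781 = 48.3418 km/h

48.34 km/h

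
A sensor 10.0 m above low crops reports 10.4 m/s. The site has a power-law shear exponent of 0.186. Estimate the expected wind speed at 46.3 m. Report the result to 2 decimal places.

13.83 m/s

Power-law profile: V₂ = V₁ · (z₂/z₁)^α
V₂ = 10.4 × (46.3/10.0)^0.186 = 10.4 × (4.6300)^0.186
    = 10.4 × 1.3298 = 13.8303 m/s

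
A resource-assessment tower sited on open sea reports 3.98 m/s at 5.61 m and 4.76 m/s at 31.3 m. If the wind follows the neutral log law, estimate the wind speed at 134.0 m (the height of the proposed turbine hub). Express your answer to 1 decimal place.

Log law: V ∝ ln(z/z₀). From the pair, with r = V₁/V₂ = 0.83613,
ln z₀ = (ln z₁ − r·ln z₂)/(1 − r) = (1.7246 − 0.83613×3.4436)/0.16387 = -7.0471 → z₀ = 0.0008699 m
V₃ = V₁ · ln(z₃/z₀)/ln(z₁/z₀) = 3.98 × 11.9449/8.7717 = 5.4198 m/s

5.4 m/s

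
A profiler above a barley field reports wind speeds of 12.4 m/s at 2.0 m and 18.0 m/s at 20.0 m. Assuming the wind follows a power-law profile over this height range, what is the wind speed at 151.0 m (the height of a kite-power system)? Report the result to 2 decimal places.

24.97 m/s

First find α: α = ln(V₂/V₁)/ln(z₂/z₁) = ln(18.0/12.4)/ln(20.0/2.0) = 0.37268/2.30259 = 0.1619
Extrapolate from 20.0 m to 151.0 m: V₃ = 18.0 × (151.0/20.0)^0.1619 = 18.0 × 1.3871 = 24.9671 m/s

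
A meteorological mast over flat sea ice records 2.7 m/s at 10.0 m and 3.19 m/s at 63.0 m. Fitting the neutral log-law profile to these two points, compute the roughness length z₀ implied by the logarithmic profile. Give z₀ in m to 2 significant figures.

Log law: V(z) ∝ ln(z/z₀). With r = V₁/V₂ = 2.7/3.19 = 0.84639,
r · ln(z₂/z₀) = ln(z₁/z₀) ⇒ ln z₀ = (ln z₁ − r·ln z₂)/(1 − r)
ln z₀ = (2.30259 − 0.84639×4.14313) / 0.15361 = -7.8392
z₀ = exp(-7.8392) = 0.0003940 m

z₀ ≈ 0.00039 m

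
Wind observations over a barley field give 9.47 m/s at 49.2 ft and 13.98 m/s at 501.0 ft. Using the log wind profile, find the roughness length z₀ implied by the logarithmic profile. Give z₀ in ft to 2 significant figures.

z₀ ≈ 0.38 ft

Log law: V(z) ∝ ln(z/z₀). With r = V₁/V₂ = 9.47/13.98 = 0.67740,
r · ln(z₂/z₀) = ln(z₁/z₀) ⇒ ln z₀ = (ln z₁ − r·ln z₂)/(1 − r)
ln z₀ = (3.89589 − 0.67740×6.21661) / 0.32260 = -0.9771
z₀ = exp(-0.9771) = 0.3764 ft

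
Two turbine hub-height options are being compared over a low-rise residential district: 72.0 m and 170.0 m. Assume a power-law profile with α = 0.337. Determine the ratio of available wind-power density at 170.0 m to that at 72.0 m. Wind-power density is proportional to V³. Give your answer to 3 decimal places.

2.384

Speed ratio: V_B/V_A = (z_B/z_A)^α = (170.0/72.0)^0.337 = (2.3611)^0.337 = 1.33580
Power-density ratio: P_B/P_A = (V_B/V_A)³ = (1.33580)³ = 2.38353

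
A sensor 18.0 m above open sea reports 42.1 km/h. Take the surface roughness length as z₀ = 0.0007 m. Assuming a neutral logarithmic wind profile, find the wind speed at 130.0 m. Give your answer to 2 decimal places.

Log law: V(z) ∝ ln(z/z₀), so V₂/V₁ = ln(z₂/z₀) / ln(z₁/z₀).
ln(130.0/0.0007) = 12.1320, ln(18.0/0.0007) = 10.1548
V₂ = 42.1 × 12.1320/10.1548 = 42.1 × 1.1947 = 50.2970 km/h

50.30 km/h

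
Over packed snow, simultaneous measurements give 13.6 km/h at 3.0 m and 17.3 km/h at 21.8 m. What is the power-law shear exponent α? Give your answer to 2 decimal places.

Power law: V₂/V₁ = (z₂/z₁)^α ⇒ α = ln(V₂/V₁) / ln(z₂/z₁)
α = ln(17.3/13.6) / ln(21.8/3.0) = ln(1.2721) / ln(7.2667)
  = 0.24064 / 1.98330 = 0.12133

α ≈ 0.12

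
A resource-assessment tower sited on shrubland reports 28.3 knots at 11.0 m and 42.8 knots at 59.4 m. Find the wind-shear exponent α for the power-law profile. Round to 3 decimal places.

Power law: V₂/V₁ = (z₂/z₁)^α ⇒ α = ln(V₂/V₁) / ln(z₂/z₁)
α = ln(42.8/28.3) / ln(59.4/11.0) = ln(1.5124) / ln(5.4000)
  = 0.41368 / 1.68640 = 0.24530

α ≈ 0.245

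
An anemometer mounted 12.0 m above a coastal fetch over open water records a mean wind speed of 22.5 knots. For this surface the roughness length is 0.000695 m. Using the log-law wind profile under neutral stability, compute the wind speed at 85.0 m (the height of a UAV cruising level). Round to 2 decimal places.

Log law: V(z) ∝ ln(z/z₀), so V₂/V₁ = ln(z₂/z₀) / ln(z₁/z₀).
ln(85.0/0.000695) = 11.7142, ln(12.0/0.000695) = 9.7565
V₂ = 22.5 × 11.7142/9.7565 = 22.5 × 1.2007 = 27.0149 knots

27.01 knots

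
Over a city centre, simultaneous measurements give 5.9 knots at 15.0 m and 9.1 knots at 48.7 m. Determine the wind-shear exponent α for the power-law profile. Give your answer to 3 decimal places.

α ≈ 0.368

Power law: V₂/V₁ = (z₂/z₁)^α ⇒ α = ln(V₂/V₁) / ln(z₂/z₁)
α = ln(9.1/5.9) / ln(48.7/15.0) = ln(1.5424) / ln(3.2467)
  = 0.43332 / 1.17763 = 0.36796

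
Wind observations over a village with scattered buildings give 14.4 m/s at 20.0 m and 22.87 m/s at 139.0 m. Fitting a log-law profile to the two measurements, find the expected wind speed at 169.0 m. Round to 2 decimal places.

23.72 m/s

Log law: V ∝ ln(z/z₀). From the pair, with r = V₁/V₂ = 0.62965,
ln z₀ = (ln z₁ − r·ln z₂)/(1 − r) = (2.9957 − 0.62965×4.9345)/0.37035 = -0.3004 → z₀ = 0.7406 m
V₃ = V₁ · ln(z₃/z₀)/ln(z₁/z₀) = 14.4 × 5.4303/3.2961 = 23.7238 m/s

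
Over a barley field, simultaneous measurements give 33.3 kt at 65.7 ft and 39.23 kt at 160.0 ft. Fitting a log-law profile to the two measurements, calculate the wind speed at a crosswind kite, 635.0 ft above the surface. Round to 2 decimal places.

Log law: V ∝ ln(z/z₀). From the pair, with r = V₁/V₂ = 0.84884,
ln z₀ = (ln z₁ − r·ln z₂)/(1 − r) = (4.1851 − 0.84884×5.0752)/0.15116 = -0.8131 → z₀ = 0.4435 ft
V₃ = V₁ · ln(z₃/z₀)/ln(z₁/z₀) = 33.3 × 7.2668/4.9982 = 48.4137 kt

48.41 kt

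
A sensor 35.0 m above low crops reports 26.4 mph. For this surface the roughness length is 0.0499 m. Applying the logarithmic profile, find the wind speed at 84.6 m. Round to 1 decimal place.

Log law: V(z) ∝ ln(z/z₀), so V₂/V₁ = ln(z₂/z₀) / ln(z₁/z₀).
ln(84.6/0.0499) = 7.4357, ln(35.0/0.0499) = 6.5531
V₂ = 26.4 × 7.4357/6.5531 = 26.4 × 1.1347 = 29.9556 mph

30.0 mph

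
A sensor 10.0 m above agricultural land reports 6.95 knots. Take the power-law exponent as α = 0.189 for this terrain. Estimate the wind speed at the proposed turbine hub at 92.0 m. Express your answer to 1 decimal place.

10.6 knots

Power-law profile: V₂ = V₁ · (z₂/z₁)^α
V₂ = 6.95 × (92.0/10.0)^0.189 = 6.95 × (9.2000)^0.189
    = 6.95 × 1.5211 = 10.5716 knots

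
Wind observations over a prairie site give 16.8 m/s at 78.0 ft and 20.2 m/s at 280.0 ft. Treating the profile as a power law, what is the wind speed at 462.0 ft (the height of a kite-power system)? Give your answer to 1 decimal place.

First find α: α = ln(V₂/V₁)/ln(z₂/z₁) = ln(20.2/16.8)/ln(280.0/78.0) = 0.18430/1.27808 = 0.1442
Extrapolate from 280.0 ft to 462.0 ft: V₃ = 20.2 × (462.0/280.0)^0.1442 = 20.2 × 1.0749 = 21.7127 m/s

21.7 m/s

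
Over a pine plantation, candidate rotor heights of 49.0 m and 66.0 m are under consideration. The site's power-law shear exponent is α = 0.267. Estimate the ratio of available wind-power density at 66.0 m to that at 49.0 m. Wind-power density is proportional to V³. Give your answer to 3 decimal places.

1.269

Speed ratio: V_B/V_A = (z_B/z_A)^α = (66.0/49.0)^0.267 = (1.3469)^0.267 = 1.08277
Power-density ratio: P_B/P_A = (V_B/V_A)³ = (1.08277)³ = 1.26943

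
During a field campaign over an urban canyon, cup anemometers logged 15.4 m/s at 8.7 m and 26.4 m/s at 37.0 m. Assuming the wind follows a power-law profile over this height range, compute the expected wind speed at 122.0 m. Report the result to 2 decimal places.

First find α: α = ln(V₂/V₁)/ln(z₂/z₁) = ln(26.4/15.4)/ln(37.0/8.7) = 0.53900/1.44759 = 0.3723
Extrapolate from 37.0 m to 122.0 m: V₃ = 26.4 × (122.0/37.0)^0.3723 = 26.4 × 1.5593 = 41.1656 m/s

41.17 m/s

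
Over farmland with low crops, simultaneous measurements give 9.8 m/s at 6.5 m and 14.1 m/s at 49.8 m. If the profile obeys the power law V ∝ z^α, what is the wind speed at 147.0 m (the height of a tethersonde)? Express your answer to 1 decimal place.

17.1 m/s

First find α: α = ln(V₂/V₁)/ln(z₂/z₁) = ln(14.1/9.8)/ln(49.8/6.5) = 0.36379/2.03621 = 0.1787
Extrapolate from 49.8 m to 147.0 m: V₃ = 14.1 × (147.0/49.8)^0.1787 = 14.1 × 1.2134 = 17.1083 m/s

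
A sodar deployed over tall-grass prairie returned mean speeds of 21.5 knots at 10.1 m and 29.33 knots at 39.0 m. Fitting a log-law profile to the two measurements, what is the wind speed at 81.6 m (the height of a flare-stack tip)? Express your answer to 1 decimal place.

33.6 knots

Log law: V ∝ ln(z/z₀). From the pair, with r = V₁/V₂ = 0.73304,
ln z₀ = (ln z₁ − r·ln z₂)/(1 − r) = (2.3125 − 0.73304×3.6636)/0.26696 = -1.3972 → z₀ = 0.2473 m
V₃ = V₁ · ln(z₃/z₀)/ln(z₁/z₀) = 21.5 × 5.7990/3.7097 = 33.6087 knots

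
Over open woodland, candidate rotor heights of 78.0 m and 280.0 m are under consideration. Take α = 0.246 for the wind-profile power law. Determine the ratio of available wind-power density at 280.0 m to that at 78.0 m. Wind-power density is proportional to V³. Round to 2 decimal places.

2.57

Speed ratio: V_B/V_A = (z_B/z_A)^α = (280.0/78.0)^0.246 = (3.5897)^0.246 = 1.36945
Power-density ratio: P_B/P_A = (V_B/V_A)³ = (1.36945)³ = 2.56825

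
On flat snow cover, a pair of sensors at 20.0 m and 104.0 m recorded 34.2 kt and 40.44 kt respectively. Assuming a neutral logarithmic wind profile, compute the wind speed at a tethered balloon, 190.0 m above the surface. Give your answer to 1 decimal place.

Log law: V ∝ ln(z/z₀). From the pair, with r = V₁/V₂ = 0.84570,
ln z₀ = (ln z₁ − r·ln z₂)/(1 − r) = (2.9957 − 0.84570×4.6444)/0.15430 = -6.0402 → z₀ = 0.002381 m
V₃ = V₁ · ln(z₃/z₀)/ln(z₁/z₀) = 34.2 × 11.2872/9.0359 = 42.7209 kt

42.7 kt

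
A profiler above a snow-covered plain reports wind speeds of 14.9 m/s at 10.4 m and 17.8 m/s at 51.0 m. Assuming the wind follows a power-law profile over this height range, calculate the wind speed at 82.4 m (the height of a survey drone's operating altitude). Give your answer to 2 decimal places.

18.78 m/s

First find α: α = ln(V₂/V₁)/ln(z₂/z₁) = ln(17.8/14.9)/ln(51.0/10.4) = 0.17784/1.59002 = 0.1118
Extrapolate from 51.0 m to 82.4 m: V₃ = 17.8 × (82.4/51.0)^0.1118 = 17.8 × 1.0551 = 18.7812 m/s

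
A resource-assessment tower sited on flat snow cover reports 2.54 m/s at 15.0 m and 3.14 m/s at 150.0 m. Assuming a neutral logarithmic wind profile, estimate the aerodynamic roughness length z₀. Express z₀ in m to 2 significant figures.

z₀ ≈ 0.00088 m

Log law: V(z) ∝ ln(z/z₀). With r = V₁/V₂ = 2.54/3.14 = 0.80892,
r · ln(z₂/z₀) = ln(z₁/z₀) ⇒ ln z₀ = (ln z₁ − r·ln z₂)/(1 − r)
ln z₀ = (2.70805 − 0.80892×5.01064) / 0.19108 = -7.0396
z₀ = exp(-7.0396) = 0.0008765 m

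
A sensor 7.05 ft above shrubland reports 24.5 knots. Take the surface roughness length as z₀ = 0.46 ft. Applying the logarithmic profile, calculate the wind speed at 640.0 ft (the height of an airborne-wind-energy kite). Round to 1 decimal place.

Log law: V(z) ∝ ln(z/z₀), so V₂/V₁ = ln(z₂/z₀) / ln(z₁/z₀).
ln(640.0/0.46) = 7.2380, ln(7.05/0.46) = 2.7296
V₂ = 24.5 × 7.2380/2.7296 = 24.5 × 2.6517 = 64.9669 knots

65.0 knots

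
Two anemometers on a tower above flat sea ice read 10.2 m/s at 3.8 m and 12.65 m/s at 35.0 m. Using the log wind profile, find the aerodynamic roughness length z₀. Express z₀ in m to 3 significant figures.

z₀ ≈ 0.000367 m

Log law: V(z) ∝ ln(z/z₀). With r = V₁/V₂ = 10.2/12.65 = 0.80632,
r · ln(z₂/z₀) = ln(z₁/z₀) ⇒ ln z₀ = (ln z₁ − r·ln z₂)/(1 − r)
ln z₀ = (1.33500 − 0.80632×3.55535) / 0.19368 = -7.9089
z₀ = exp(-7.9089) = 0.0003675 m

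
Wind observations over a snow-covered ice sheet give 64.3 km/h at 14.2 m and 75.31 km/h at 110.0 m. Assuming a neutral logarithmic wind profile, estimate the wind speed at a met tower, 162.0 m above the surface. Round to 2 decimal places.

77.39 km/h

Log law: V ∝ ln(z/z₀). From the pair, with r = V₁/V₂ = 0.85380,
ln z₀ = (ln z₁ − r·ln z₂)/(1 − r) = (2.6532 − 0.85380×4.7005)/0.14620 = -9.3029 → z₀ = 0.00009116 m
V₃ = V₁ · ln(z₃/z₀)/ln(z₁/z₀) = 64.3 × 14.3905/11.9562 = 77.3919 km/h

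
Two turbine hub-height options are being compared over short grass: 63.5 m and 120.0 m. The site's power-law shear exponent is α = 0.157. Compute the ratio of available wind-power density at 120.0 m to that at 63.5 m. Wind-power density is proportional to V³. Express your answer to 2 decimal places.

Speed ratio: V_B/V_A = (z_B/z_A)^α = (120.0/63.5)^0.157 = (1.8898)^0.157 = 1.10509
Power-density ratio: P_B/P_A = (V_B/V_A)³ = (1.10509)³ = 1.34955

1.35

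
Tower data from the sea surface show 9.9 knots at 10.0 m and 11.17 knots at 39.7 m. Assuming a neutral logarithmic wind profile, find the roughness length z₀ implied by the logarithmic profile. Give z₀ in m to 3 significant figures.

z₀ ≈ 0.000215 m

Log law: V(z) ∝ ln(z/z₀). With r = V₁/V₂ = 9.9/11.17 = 0.88630,
r · ln(z₂/z₀) = ln(z₁/z₀) ⇒ ln z₀ = (ln z₁ − r·ln z₂)/(1 − r)
ln z₀ = (2.30259 − 0.88630×3.68135) / 0.11370 = -8.4453
z₀ = exp(-8.4453) = 0.0002149 m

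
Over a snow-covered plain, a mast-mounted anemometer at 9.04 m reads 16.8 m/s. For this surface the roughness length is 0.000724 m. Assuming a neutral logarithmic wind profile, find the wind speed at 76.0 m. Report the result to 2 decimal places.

Log law: V(z) ∝ ln(z/z₀), so V₂/V₁ = ln(z₂/z₀) / ln(z₁/z₀).
ln(76.0/0.000724) = 11.5615, ln(9.04/0.000724) = 9.4324
V₂ = 16.8 × 11.5615/9.4324 = 16.8 × 1.2257 = 20.5921 m/s

20.59 m/s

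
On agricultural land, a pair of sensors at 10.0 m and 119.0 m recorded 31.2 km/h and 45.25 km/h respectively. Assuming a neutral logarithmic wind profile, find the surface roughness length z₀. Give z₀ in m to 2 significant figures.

Log law: V(z) ∝ ln(z/z₀). With r = V₁/V₂ = 31.2/45.25 = 0.68950,
r · ln(z₂/z₀) = ln(z₁/z₀) ⇒ ln z₀ = (ln z₁ − r·ln z₂)/(1 − r)
ln z₀ = (2.30259 − 0.68950×4.77912) / 0.31050 = -3.1969
z₀ = exp(-3.1969) = 0.04089 m

z₀ ≈ 0.041 m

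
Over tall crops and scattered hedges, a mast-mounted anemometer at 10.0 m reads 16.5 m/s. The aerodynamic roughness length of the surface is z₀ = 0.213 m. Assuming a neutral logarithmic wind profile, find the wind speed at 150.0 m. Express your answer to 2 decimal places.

28.11 m/s

Log law: V(z) ∝ ln(z/z₀), so V₂/V₁ = ln(z₂/z₀) / ln(z₁/z₀).
ln(150.0/0.213) = 6.5571, ln(10.0/0.213) = 3.8490
V₂ = 16.5 × 6.5571/3.8490 = 16.5 × 1.7036 = 28.1088 m/s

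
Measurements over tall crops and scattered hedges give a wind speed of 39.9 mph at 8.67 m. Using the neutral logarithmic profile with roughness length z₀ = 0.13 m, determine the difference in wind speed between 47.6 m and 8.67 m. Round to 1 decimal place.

16.2 mph

Log law: V₂ = V₁ · ln(z₂/z₀)/ln(z₁/z₀) = 39.9 × 5.9031/4.2001 = 56.0778 mph
ΔV = 56.0778 − 39.9 = 16.1778 mph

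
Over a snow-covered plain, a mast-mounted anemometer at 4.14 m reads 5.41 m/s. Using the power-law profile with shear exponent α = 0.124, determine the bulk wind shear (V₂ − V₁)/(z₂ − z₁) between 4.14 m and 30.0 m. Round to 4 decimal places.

0.0582 m/s/m

Power law: V₂ = V₁ · (z₂/z₁)^α = 5.41 × (7.2464)^0.124 = 6.9160 m/s
ΔV/Δz = (6.9160 − 5.41)/(30.0 − 4.14) = 1.5060/25.8600 = 0.05823 m/s/m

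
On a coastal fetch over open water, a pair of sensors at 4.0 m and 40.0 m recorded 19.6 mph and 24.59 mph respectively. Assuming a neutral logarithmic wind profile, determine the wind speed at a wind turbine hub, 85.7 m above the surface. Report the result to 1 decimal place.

26.2 mph

Log law: V ∝ ln(z/z₀). From the pair, with r = V₁/V₂ = 0.79707,
ln z₀ = (ln z₁ − r·ln z₂)/(1 − r) = (1.3863 − 0.79707×3.6889)/0.20293 = -7.6579 → z₀ = 0.0004723 m
V₃ = V₁ · ln(z₃/z₀)/ln(z₁/z₀) = 19.6 × 12.1088/9.0442 = 26.2413 mph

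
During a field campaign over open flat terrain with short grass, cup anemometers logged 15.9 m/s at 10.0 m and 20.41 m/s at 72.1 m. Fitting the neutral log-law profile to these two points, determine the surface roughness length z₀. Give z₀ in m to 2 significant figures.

z₀ ≈ 0.0094 m

Log law: V(z) ∝ ln(z/z₀). With r = V₁/V₂ = 15.9/20.41 = 0.77903,
r · ln(z₂/z₀) = ln(z₁/z₀) ⇒ ln z₀ = (ln z₁ − r·ln z₂)/(1 − r)
ln z₀ = (2.30259 − 0.77903×4.27805) / 0.22097 = -4.6619
z₀ = exp(-4.6619) = 0.009448 m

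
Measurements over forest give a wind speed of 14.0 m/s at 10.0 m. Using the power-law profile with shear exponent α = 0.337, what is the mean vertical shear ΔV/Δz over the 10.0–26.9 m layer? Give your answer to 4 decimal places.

Power law: V₂ = V₁ · (z₂/z₁)^α = 14.0 × (2.6900)^0.337 = 19.5413 m/s
ΔV/Δz = (19.5413 − 14.0)/(26.9 − 10.0) = 5.5413/16.9000 = 0.32789 m/s/m

0.3279 m/s/m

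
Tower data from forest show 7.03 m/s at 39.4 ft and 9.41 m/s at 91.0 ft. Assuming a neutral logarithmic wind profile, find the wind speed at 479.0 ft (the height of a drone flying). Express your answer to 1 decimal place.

Log law: V ∝ ln(z/z₀). From the pair, with r = V₁/V₂ = 0.74708,
ln z₀ = (ln z₁ − r·ln z₂)/(1 − r) = (3.6738 − 0.74708×4.5109)/0.25292 = 1.2012 → z₀ = 3.324 ft
V₃ = V₁ · ln(z₃/z₀)/ln(z₁/z₀) = 7.03 × 4.9705/2.4726 = 14.1321 m/s

14.1 m/s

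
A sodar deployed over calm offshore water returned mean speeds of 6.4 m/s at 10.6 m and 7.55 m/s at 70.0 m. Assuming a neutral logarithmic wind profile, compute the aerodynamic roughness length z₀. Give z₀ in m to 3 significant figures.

z₀ ≈ 0.000290 m

Log law: V(z) ∝ ln(z/z₀). With r = V₁/V₂ = 6.4/7.55 = 0.84768,
r · ln(z₂/z₀) = ln(z₁/z₀) ⇒ ln z₀ = (ln z₁ − r·ln z₂)/(1 − r)
ln z₀ = (2.36085 − 0.84768×4.24850) / 0.15232 = -8.1443
z₀ = exp(-8.1443) = 0.0002904 m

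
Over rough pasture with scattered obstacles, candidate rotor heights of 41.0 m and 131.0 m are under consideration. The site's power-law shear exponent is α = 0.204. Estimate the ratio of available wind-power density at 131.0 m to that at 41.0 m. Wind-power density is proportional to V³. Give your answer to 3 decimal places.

2.036

Speed ratio: V_B/V_A = (z_B/z_A)^α = (131.0/41.0)^0.204 = (3.1951)^0.204 = 1.26741
Power-density ratio: P_B/P_A = (V_B/V_A)³ = (1.26741)³ = 2.03585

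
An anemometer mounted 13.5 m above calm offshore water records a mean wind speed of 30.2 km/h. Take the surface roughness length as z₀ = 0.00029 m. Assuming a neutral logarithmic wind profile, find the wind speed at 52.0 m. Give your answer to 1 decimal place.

34.0 km/h

Log law: V(z) ∝ ln(z/z₀), so V₂/V₁ = ln(z₂/z₀) / ln(z₁/z₀).
ln(52.0/0.00029) = 12.0969, ln(13.5/0.00029) = 10.7483
V₂ = 30.2 × 12.0969/10.7483 = 30.2 × 1.1255 = 33.9891 km/h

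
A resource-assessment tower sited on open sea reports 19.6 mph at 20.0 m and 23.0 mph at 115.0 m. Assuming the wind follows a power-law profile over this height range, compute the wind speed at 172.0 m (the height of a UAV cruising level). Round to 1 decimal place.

23.9 mph

First find α: α = ln(V₂/V₁)/ln(z₂/z₁) = ln(23.0/19.6)/ln(115.0/20.0) = 0.15996/1.74920 = 0.0915
Extrapolate from 115.0 m to 172.0 m: V₃ = 23.0 × (172.0/115.0)^0.0915 = 23.0 × 1.0375 = 23.8625 mph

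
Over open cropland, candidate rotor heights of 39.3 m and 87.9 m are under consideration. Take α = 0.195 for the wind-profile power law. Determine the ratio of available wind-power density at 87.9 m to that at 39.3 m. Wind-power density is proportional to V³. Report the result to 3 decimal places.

Speed ratio: V_B/V_A = (z_B/z_A)^α = (87.9/39.3)^0.195 = (2.2366)^0.195 = 1.16996
Power-density ratio: P_B/P_A = (V_B/V_A)³ = (1.16996)³ = 1.60145

1.601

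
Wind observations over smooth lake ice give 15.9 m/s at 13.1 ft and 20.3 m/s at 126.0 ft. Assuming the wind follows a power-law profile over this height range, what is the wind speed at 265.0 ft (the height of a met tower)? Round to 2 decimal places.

22.00 m/s

First find α: α = ln(V₂/V₁)/ln(z₂/z₁) = ln(20.3/15.9)/ln(126.0/13.1) = 0.24430/2.26367 = 0.1079
Extrapolate from 126.0 ft to 265.0 ft: V₃ = 20.3 × (265.0/126.0)^0.1079 = 20.3 × 1.0835 = 21.9959 m/s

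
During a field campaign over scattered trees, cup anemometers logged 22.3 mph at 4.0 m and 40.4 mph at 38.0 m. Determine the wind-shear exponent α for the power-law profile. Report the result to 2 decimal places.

Power law: V₂/V₁ = (z₂/z₁)^α ⇒ α = ln(V₂/V₁) / ln(z₂/z₁)
α = ln(40.4/22.3) / ln(38.0/4.0) = ln(1.8117) / ln(9.5000)
  = 0.59424 / 2.25129 = 0.26396

α ≈ 0.26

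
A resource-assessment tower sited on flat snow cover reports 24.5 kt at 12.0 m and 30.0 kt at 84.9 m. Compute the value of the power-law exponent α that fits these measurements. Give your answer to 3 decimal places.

Power law: V₂/V₁ = (z₂/z₁)^α ⇒ α = ln(V₂/V₁) / ln(z₂/z₁)
α = ln(30.0/24.5) / ln(84.9/12.0) = ln(1.2245) / ln(7.0750)
  = 0.20252 / 1.95657 = 0.10351

α ≈ 0.104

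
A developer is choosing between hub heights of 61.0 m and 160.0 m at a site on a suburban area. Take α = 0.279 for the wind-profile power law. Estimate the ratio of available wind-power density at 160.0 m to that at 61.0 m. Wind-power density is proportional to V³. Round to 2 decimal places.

Speed ratio: V_B/V_A = (z_B/z_A)^α = (160.0/61.0)^0.279 = (2.6230)^0.279 = 1.30871
Power-density ratio: P_B/P_A = (V_B/V_A)³ = (1.30871)³ = 2.24144

2.24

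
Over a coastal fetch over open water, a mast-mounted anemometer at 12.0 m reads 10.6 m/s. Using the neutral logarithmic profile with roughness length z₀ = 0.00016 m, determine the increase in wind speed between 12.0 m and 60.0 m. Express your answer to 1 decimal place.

Log law: V₂ = V₁ · ln(z₂/z₀)/ln(z₁/z₀) = 10.6 × 12.8347/11.2252 = 12.1198 m/s
ΔV = 12.1198 − 10.6 = 1.5198 m/s

1.5 m/s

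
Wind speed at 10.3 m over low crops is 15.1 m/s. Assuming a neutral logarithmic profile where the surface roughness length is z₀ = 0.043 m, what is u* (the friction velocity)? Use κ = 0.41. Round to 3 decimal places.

u* ≈ 1.130 m/s

Log law: V(z) = (u*/κ) · ln(z/z₀) ⇒ u* = κ · V / ln(z/z₀)
u* = 0.41 × 15.1 / ln(10.3/0.043) = 0.41 × 15.1 / 5.4787
   = 6.1910 / 5.4787 = 1.1300 m/s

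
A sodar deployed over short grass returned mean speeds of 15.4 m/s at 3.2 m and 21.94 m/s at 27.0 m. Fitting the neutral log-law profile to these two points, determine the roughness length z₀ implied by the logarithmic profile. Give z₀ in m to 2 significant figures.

z₀ ≈ 0.021 m

Log law: V(z) ∝ ln(z/z₀). With r = V₁/V₂ = 15.4/21.94 = 0.70191,
r · ln(z₂/z₀) = ln(z₁/z₀) ⇒ ln z₀ = (ln z₁ − r·ln z₂)/(1 − r)
ln z₀ = (1.16315 − 0.70191×3.29584) / 0.29809 = -3.8588
z₀ = exp(-3.8588) = 0.02109 m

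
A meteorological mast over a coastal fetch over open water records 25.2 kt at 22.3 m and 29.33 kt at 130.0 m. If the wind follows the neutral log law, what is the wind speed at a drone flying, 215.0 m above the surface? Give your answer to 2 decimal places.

Log law: V ∝ ln(z/z₀). From the pair, with r = V₁/V₂ = 0.85919,
ln z₀ = (ln z₁ − r·ln z₂)/(1 − r) = (3.1046 − 0.85919×4.8675)/0.14081 = -7.6524 → z₀ = 0.0004749 m
V₃ = V₁ · ln(z₃/z₀)/ln(z₁/z₀) = 25.2 × 13.0230/10.7570 = 30.5086 kt

30.51 kt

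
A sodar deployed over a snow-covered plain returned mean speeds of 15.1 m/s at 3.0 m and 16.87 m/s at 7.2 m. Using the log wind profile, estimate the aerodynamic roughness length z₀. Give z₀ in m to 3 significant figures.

Log law: V(z) ∝ ln(z/z₀). With r = V₁/V₂ = 15.1/16.87 = 0.89508,
r · ln(z₂/z₀) = ln(z₁/z₀) ⇒ ln z₀ = (ln z₁ − r·ln z₂)/(1 − r)
ln z₀ = (1.09861 − 0.89508×1.97408) / 0.10492 = -6.3701
z₀ = exp(-6.3701) = 0.001712 m

z₀ ≈ 0.00171 m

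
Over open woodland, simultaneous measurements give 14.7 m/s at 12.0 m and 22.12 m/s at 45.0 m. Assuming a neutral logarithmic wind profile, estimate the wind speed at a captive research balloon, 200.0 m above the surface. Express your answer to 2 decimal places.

Log law: V ∝ ln(z/z₀). From the pair, with r = V₁/V₂ = 0.66456,
ln z₀ = (ln z₁ − r·ln z₂)/(1 − r) = (2.4849 − 0.66456×3.8067)/0.33544 = -0.1337 → z₀ = 0.8749 m
V₃ = V₁ · ln(z₃/z₀)/ln(z₁/z₀) = 14.7 × 5.4320/2.6186 = 30.4938 m/s

30.49 m/s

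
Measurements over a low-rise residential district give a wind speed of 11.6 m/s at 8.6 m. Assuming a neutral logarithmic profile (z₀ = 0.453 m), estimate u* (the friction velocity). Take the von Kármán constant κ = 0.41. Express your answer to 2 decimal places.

Log law: V(z) = (u*/κ) · ln(z/z₀) ⇒ u* = κ · V / ln(z/z₀)
u* = 0.41 × 11.6 / ln(8.6/0.453) = 0.41 × 11.6 / 2.9436
   = 4.7560 / 2.9436 = 1.6157 m/s

u* ≈ 1.62 m/s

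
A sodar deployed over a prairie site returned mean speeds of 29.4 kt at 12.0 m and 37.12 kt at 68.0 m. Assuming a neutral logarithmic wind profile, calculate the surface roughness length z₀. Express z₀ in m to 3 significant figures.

Log law: V(z) ∝ ln(z/z₀). With r = V₁/V₂ = 29.4/37.12 = 0.79203,
r · ln(z₂/z₀) = ln(z₁/z₀) ⇒ ln z₀ = (ln z₁ − r·ln z₂)/(1 − r)
ln z₀ = (2.48491 − 0.79203×4.21951) / 0.20797 = -4.1210
z₀ = exp(-4.1210) = 0.01623 m

z₀ ≈ 0.0162 m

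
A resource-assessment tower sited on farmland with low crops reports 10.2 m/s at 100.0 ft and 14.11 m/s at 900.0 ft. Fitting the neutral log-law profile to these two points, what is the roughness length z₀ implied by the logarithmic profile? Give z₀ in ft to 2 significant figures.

z₀ ≈ 0.32 ft

Log law: V(z) ∝ ln(z/z₀). With r = V₁/V₂ = 10.2/14.11 = 0.72289,
r · ln(z₂/z₀) = ln(z₁/z₀) ⇒ ln z₀ = (ln z₁ − r·ln z₂)/(1 − r)
ln z₀ = (4.60517 − 0.72289×6.80239) / 0.27711 = -1.1267
z₀ = exp(-1.1267) = 0.3241 ft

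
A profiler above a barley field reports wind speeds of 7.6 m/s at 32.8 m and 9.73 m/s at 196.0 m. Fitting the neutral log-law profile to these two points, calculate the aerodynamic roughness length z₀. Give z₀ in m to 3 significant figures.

z₀ ≈ 0.0557 m

Log law: V(z) ∝ ln(z/z₀). With r = V₁/V₂ = 7.6/9.73 = 0.78109,
r · ln(z₂/z₀) = ln(z₁/z₀) ⇒ ln z₀ = (ln z₁ − r·ln z₂)/(1 − r)
ln z₀ = (3.49043 − 0.78109×5.27811) / 0.21891 = -2.8882
z₀ = exp(-2.8882) = 0.05568 m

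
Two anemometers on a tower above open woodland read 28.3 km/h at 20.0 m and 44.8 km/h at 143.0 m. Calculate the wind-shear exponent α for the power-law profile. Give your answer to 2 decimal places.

Power law: V₂/V₁ = (z₂/z₁)^α ⇒ α = ln(V₂/V₁) / ln(z₂/z₁)
α = ln(44.8/28.3) / ln(143.0/20.0) = ln(1.5830) / ln(7.1500)
  = 0.45935 / 1.96711 = 0.23351

α ≈ 0.23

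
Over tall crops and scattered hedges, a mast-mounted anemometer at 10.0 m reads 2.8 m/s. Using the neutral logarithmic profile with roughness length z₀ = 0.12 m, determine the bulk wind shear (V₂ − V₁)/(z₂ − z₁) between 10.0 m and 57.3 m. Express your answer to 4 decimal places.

0.0234 m/s/m

Log law: V₂ = V₁ · ln(z₂/z₀)/ln(z₁/z₀) = 2.8 × 6.1686/4.4228 = 3.9052 m/s
ΔV/Δz = (3.9052 − 2.8)/(57.3 − 10.0) = 1.1052/47.3000 = 0.02337 m/s/m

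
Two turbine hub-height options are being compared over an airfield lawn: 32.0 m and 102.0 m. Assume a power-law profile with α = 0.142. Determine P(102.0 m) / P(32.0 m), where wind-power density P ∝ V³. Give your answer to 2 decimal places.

1.64

Speed ratio: V_B/V_A = (z_B/z_A)^α = (102.0/32.0)^0.142 = (3.1875)^0.142 = 1.17894
Power-density ratio: P_B/P_A = (V_B/V_A)³ = (1.17894)³ = 1.63859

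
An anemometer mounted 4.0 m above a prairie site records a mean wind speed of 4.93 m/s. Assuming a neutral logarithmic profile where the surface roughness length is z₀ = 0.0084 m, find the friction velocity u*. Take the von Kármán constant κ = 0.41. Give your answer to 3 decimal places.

u* ≈ 0.328 m/s

Log law: V(z) = (u*/κ) · ln(z/z₀) ⇒ u* = κ · V / ln(z/z₀)
u* = 0.41 × 4.93 / ln(4.0/0.0084) = 0.41 × 4.93 / 6.1658
   = 2.0213 / 6.1658 = 0.3278 m/s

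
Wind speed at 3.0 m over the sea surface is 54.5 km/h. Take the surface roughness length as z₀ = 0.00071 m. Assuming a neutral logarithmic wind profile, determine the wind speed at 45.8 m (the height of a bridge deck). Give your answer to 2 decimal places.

Log law: V(z) ∝ ln(z/z₀), so V₂/V₁ = ln(z₂/z₀) / ln(z₁/z₀).
ln(45.8/0.00071) = 11.0745, ln(3.0/0.00071) = 8.3489
V₂ = 54.5 × 11.0745/8.3489 = 54.5 × 1.3265 = 72.2927 km/h

72.29 km/h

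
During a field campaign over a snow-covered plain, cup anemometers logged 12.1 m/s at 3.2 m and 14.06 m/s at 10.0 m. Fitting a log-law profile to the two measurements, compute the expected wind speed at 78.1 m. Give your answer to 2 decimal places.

17.60 m/s

Log law: V ∝ ln(z/z₀). From the pair, with r = V₁/V₂ = 0.86060,
ln z₀ = (ln z₁ − r·ln z₂)/(1 − r) = (1.1632 − 0.86060×2.3026)/0.13940 = -5.8711 → z₀ = 0.002820 m
V₃ = V₁ · ln(z₃/z₀)/ln(z₁/z₀) = 12.1 × 10.2291/7.0343 = 17.5956 m/s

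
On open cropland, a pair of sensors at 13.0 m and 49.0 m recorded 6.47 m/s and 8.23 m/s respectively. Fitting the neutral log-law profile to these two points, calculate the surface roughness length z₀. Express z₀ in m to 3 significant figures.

Log law: V(z) ∝ ln(z/z₀). With r = V₁/V₂ = 6.47/8.23 = 0.78615,
r · ln(z₂/z₀) = ln(z₁/z₀) ⇒ ln z₀ = (ln z₁ − r·ln z₂)/(1 − r)
ln z₀ = (2.56495 − 0.78615×3.89182) / 0.21385 = -2.3128
z₀ = exp(-2.3128) = 0.09898 m

z₀ ≈ 0.0990 m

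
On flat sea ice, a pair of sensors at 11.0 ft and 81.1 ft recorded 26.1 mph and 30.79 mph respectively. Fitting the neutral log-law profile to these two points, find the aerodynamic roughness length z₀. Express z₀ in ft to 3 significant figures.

z₀ ≈ 0.000163 ft

Log law: V(z) ∝ ln(z/z₀). With r = V₁/V₂ = 26.1/30.79 = 0.84768,
r · ln(z₂/z₀) = ln(z₁/z₀) ⇒ ln z₀ = (ln z₁ − r·ln z₂)/(1 − r)
ln z₀ = (2.39790 − 0.84768×4.39568) / 0.15232 = -8.7199
z₀ = exp(-8.7199) = 0.0001633 ft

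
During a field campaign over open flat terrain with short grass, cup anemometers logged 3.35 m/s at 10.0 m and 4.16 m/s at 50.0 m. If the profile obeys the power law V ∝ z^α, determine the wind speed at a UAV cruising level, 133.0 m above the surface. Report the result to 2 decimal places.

First find α: α = ln(V₂/V₁)/ln(z₂/z₁) = ln(4.16/3.35)/ln(50.0/10.0) = 0.21655/1.60944 = 0.1346
Extrapolate from 50.0 m to 133.0 m: V₃ = 4.16 × (133.0/50.0)^0.1346 = 4.16 × 1.1407 = 4.7453 m/s

4.75 m/s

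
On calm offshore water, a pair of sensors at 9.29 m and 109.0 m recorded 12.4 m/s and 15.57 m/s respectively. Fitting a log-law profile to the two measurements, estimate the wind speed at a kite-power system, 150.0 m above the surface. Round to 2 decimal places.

Log law: V ∝ ln(z/z₀). From the pair, with r = V₁/V₂ = 0.79640,
ln z₀ = (ln z₁ − r·ln z₂)/(1 − r) = (2.2289 − 0.79640×4.6913)/0.20360 = -7.4032 → z₀ = 0.0006093 m
V₃ = V₁ · ln(z₃/z₀)/ln(z₁/z₀) = 12.4 × 12.4138/9.6321 = 15.9810 m/s

15.98 m/s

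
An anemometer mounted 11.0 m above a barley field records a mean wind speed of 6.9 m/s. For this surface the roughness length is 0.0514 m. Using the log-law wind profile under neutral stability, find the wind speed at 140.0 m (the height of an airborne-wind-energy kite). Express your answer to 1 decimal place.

10.2 m/s

Log law: V(z) ∝ ln(z/z₀), so V₂/V₁ = ln(z₂/z₀) / ln(z₁/z₀).
ln(140.0/0.0514) = 7.9098, ln(11.0/0.0514) = 5.3660
V₂ = 6.9 × 7.9098/5.3660 = 6.9 × 1.4740 = 10.1709 m/s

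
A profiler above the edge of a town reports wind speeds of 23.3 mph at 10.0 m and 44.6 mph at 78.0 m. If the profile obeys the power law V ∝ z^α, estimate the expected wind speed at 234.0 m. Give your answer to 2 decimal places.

First find α: α = ln(V₂/V₁)/ln(z₂/z₁) = ln(44.6/23.3)/ln(78.0/10.0) = 0.64928/2.05412 = 0.3161
Extrapolate from 78.0 m to 234.0 m: V₃ = 44.6 × (234.0/78.0)^0.3161 = 44.6 × 1.4152 = 63.1170 mph

63.12 mph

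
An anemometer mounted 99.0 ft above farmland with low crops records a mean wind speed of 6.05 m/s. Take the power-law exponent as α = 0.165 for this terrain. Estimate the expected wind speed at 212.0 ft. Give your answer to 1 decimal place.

Power-law profile: V₂ = V₁ · (z₂/z₁)^α
V₂ = 6.05 × (212.0/99.0)^0.165 = 6.05 × (2.1414)^0.165
    = 6.05 × 1.1339 = 6.8600 m/s

6.9 m/s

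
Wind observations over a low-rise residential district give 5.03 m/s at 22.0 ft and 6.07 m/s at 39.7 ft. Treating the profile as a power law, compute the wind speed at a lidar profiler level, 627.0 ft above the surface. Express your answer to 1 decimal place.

14.6 m/s

First find α: α = ln(V₂/V₁)/ln(z₂/z₁) = ln(6.07/5.03)/ln(39.7/22.0) = 0.18794/0.59031 = 0.3184
Extrapolate from 39.7 ft to 627.0 ft: V₃ = 6.07 × (627.0/39.7)^0.3184 = 6.07 × 2.4075 = 14.6134 m/s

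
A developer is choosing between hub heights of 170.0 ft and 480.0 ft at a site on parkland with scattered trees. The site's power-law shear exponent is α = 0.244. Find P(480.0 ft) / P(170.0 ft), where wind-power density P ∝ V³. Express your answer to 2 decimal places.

Speed ratio: V_B/V_A = (z_B/z_A)^α = (480.0/170.0)^0.244 = (2.8235)^0.244 = 1.28823
Power-density ratio: P_B/P_A = (V_B/V_A)³ = (1.28823)³ = 2.13786

2.14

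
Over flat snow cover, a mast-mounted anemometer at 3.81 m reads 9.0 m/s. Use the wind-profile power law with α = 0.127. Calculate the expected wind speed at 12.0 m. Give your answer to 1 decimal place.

Power-law profile: V₂ = V₁ · (z₂/z₁)^α
V₂ = 9.0 × (12.0/3.81)^0.127 = 9.0 × (3.1496)^0.127
    = 9.0 × 1.1569 = 10.4117 m/s

10.4 m/s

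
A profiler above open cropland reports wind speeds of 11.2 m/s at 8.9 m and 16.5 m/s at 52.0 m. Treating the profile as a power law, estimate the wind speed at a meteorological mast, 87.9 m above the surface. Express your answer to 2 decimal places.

18.52 m/s

First find α: α = ln(V₂/V₁)/ln(z₂/z₁) = ln(16.5/11.2)/ln(52.0/8.9) = 0.38745/1.76519 = 0.2195
Extrapolate from 52.0 m to 87.9 m: V₃ = 16.5 × (87.9/52.0)^0.2195 = 16.5 × 1.1221 = 18.5151 m/s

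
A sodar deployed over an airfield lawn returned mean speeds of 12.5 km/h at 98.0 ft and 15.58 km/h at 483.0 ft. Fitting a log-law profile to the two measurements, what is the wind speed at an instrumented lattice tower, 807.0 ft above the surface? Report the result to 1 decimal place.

Log law: V ∝ ln(z/z₀). From the pair, with r = V₁/V₂ = 0.80231,
ln z₀ = (ln z₁ − r·ln z₂)/(1 − r) = (4.5850 − 0.80231×6.1800)/0.19769 = -1.8884 → z₀ = 0.1513 ft
V₃ = V₁ · ln(z₃/z₀)/ln(z₁/z₀) = 12.5 × 8.5818/6.4734 = 16.5712 km/h

16.6 km/h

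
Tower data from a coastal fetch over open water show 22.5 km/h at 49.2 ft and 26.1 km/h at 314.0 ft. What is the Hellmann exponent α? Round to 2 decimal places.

Power law: V₂/V₁ = (z₂/z₁)^α ⇒ α = ln(V₂/V₁) / ln(z₂/z₁)
α = ln(26.1/22.5) / ln(314.0/49.2) = ln(1.1600) / ln(6.3821)
  = 0.14842 / 1.85350 = 0.08008

α ≈ 0.08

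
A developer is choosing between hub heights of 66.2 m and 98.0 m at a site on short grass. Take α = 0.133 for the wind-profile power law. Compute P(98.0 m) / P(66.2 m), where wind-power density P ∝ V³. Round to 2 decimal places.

Speed ratio: V_B/V_A = (z_B/z_A)^α = (98.0/66.2)^0.133 = (1.4804)^0.133 = 1.05356
Power-density ratio: P_B/P_A = (V_B/V_A)³ = (1.05356)³ = 1.16944

1.17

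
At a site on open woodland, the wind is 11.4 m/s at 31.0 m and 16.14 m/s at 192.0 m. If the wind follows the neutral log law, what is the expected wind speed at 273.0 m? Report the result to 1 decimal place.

Log law: V ∝ ln(z/z₀). From the pair, with r = V₁/V₂ = 0.70632,
ln z₀ = (ln z₁ − r·ln z₂)/(1 − r) = (3.4340 − 0.70632×5.2575)/0.29368 = -0.9517 → z₀ = 0.3861 m
V₃ = V₁ · ln(z₃/z₀)/ln(z₁/z₀) = 11.4 × 6.5611/4.3857 = 17.0549 m/s

17.1 m/s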